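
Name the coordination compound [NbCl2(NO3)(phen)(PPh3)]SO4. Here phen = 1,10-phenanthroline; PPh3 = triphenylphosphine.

dichloronitrato(1,10-phenanthroline)(triphenylphosphine)niobium(V) sulfate

The 1 sulfate counter-ion carries a total charge of -2, so each complex ion is 2+.
Ligand charges: 1×1,10-phenanthroline (neutral), 1×triphenylphosphine (neutral), 2×chloro (-1 each), 1×nitrato (-1 each); total -3. So Nb + (-3) = 2+, giving Nb = +5.
Ligands are named alphabetically: chloro before nitrato before phenanthroline before triphenylphosphine.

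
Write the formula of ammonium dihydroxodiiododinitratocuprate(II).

Ligands: 2 hydroxo (OH, -1), 2 iodo (I, -1), 2 nitrato (NO3, -1). Ligand charge sum = -6.
With Cu in oxidation state +2, the complex ion is [Cu...]^4−.
Charge balance with ammonium (+1) requires 1 complex ion per 4 ammonium.

(NH4)4[CuI2(NO3)2(OH)2]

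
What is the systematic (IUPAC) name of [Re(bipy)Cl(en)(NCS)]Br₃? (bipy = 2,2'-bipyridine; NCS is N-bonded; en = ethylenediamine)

The 3 bromide counter-ions carry a total charge of -3, so each complex ion is 3+.
Ligand charges: 1×2,2'-bipyridine (neutral), 1×isothiocyanato (-1 each), 1×ethylenediamine (neutral), 1×chloro (-1 each); total -2. So Re + (-2) = 3+, giving Re = +5.
Ligands are named alphabetically: bipyridine before chloro before ethylenediamine before isothiocyanato.

(2,2'-bipyridine)chloro(ethylenediamine)isothiocyanatorhenium(V) bromide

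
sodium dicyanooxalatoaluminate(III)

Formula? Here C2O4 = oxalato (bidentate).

Na[Al(C2O4)(CN)2]

Ligands: 1 oxalato (C2O4, -2), 2 cyano (CN, -1). Ligand charge sum = -4.
With Al in oxidation state +3, the complex ion is [Al...]^1−.
Charge balance with sodium (+1) requires 1 complex ion per 1 sodium.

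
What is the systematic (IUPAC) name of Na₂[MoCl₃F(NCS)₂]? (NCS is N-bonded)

The 2 sodium counter-ions carry a total charge of +2, so each complex ion is 2−.
Ligand charges: 1×fluoro (-1 each), 2×isothiocyanato (-1 each), 3×chloro (-1 each); total -6. So Mo + (-6) = 2−, giving Mo = +4.
Ligands are named alphabetically: chloro before fluoro before isothiocyanato.
The complex ion is anionic, so molybdenum takes the -ate form molybdate(IV).

sodium trichlorofluorodiisothiocyanatomolybdate(IV)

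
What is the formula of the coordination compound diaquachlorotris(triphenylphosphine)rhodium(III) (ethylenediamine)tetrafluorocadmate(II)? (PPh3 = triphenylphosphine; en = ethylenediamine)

[RhCl(H2O)2(PPh3)3][Cd(en)F4]

Cation [Rh…]: ligand charges -1, Rh(III) ⇒ ion charge 2+.
Anion [Cd…]: ligand charges -4, Cd(II) ⇒ ion charge 2−.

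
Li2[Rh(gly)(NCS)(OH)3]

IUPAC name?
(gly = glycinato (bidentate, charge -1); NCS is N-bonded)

lithium (glycinato)trihydroxoisothiocyanatorhodate(III)

The 2 lithium counter-ions carry a total charge of +2, so each complex ion is 2−.
Ligand charges: 1×glycinato (-1 each), 1×isothiocyanato (-1 each), 3×hydroxo (-1 each); total -5. So Rh + (-5) = 2−, giving Rh = +3.
Ligands are named alphabetically: glycinato before hydroxo before isothiocyanato.
The complex ion is anionic, so rhodium takes the -ate form rhodate(III).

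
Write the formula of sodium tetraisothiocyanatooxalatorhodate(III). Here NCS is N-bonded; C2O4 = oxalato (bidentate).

Ligands: 4 isothiocyanato (NCS, -1), 1 oxalato (C2O4, -2). Ligand charge sum = -6.
With Rh in oxidation state +3, the complex ion is [Rh...]^3−.
Charge balance with sodium (+1) requires 1 complex ion per 3 sodium.

Na3[Rh(C2O4)(NCS)4]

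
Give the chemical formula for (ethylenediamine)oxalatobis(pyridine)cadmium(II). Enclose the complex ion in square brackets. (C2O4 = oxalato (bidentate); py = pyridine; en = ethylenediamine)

[Cd(C2O4)(en)(py)2]

Ligands: 1 oxalato (C2O4, -2), 2 pyridine (py, neutral), 1 ethylenediamine (en, neutral). Ligand charge sum = -2.
With Cd in oxidation state +2, the complex ion is [Cd...].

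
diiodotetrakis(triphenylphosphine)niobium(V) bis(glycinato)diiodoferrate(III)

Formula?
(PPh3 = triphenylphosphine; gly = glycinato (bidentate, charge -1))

[NbI2(PPh3)4][Fe(gly)2I2]3

Cation [Nb…]: ligand charges -2, Nb(V) ⇒ ion charge 3+.
Anion [Fe…]: ligand charges -4, Fe(III) ⇒ ion charge 1−.
One 3+ cation requires 3 of the 1− anion.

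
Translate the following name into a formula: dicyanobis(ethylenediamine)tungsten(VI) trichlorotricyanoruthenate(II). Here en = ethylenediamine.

Cation [W…]: ligand charges -2, W(VI) ⇒ ion charge 4+.
Anion [Ru…]: ligand charges -6, Ru(II) ⇒ ion charge 4−.

[W(CN)2(en)2][RuCl3(CN)3]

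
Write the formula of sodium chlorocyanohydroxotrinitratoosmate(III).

Na3[OsCl(CN)(NO3)3(OH)]

Ligands: 1 chloro (Cl, -1), 1 cyano (CN, -1), 3 nitrato (NO3, -1), 1 hydroxo (OH, -1). Ligand charge sum = -6.
With Os in oxidation state +3, the complex ion is [Os...]^3−.
Charge balance with sodium (+1) requires 1 complex ion per 3 sodium.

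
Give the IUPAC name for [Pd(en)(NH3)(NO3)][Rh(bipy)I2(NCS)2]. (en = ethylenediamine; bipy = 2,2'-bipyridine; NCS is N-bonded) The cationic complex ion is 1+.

Both ions are complex: the cation is named first with the plain metal name, the anion second with the -ate form; each ion's ligands are alphabetised independently.
The complex cation is given as 1+; its ligand charges sum to -1, so Pd = +2.
A 1:1 salt means the anion carries the equal and opposite charge, 1−.
Anion: ligand charges sum to -4; for the ion to be 1−, Rh = +3.

ammine(ethylenediamine)nitratopalladium(II) (2,2'-bipyridine)diiododiisothiocyanatorhodate(III)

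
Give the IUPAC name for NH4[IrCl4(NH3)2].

ammonium diamminetetrachloroiridate(III)

The 1 ammonium counter-ion carries a total charge of +1, so each complex ion is 1−.
Ligand charges: 2×ammine (neutral), 4×chloro (-1 each); total -4. So Ir + (-4) = 1−, giving Ir = +3.
The complex ion is anionic, so iridium takes the -ate form iridate(III).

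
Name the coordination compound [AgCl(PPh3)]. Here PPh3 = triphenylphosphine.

chloro(triphenylphosphine)silver(I)

There is no counter-ion, so the complex is neutral overall.
Ligand charges: 1×chloro (-1 each), 1×triphenylphosphine (neutral); total -1. So Ag + (-1) = 0, giving Ag = +1.
Ligands are named alphabetically: chloro before triphenylphosphine.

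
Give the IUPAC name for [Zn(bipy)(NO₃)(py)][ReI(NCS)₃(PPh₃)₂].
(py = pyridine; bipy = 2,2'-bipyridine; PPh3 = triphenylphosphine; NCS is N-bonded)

(2,2'-bipyridine)nitrato(pyridine)zinc(II) iodotriisothiocyanatobis(triphenylphosphine)rhenate(III)

Both ions are complex: the cation is named first with the plain metal name, the anion second with the -ate form; each ion's ligands are alphabetised independently.
Zinc is always +2 in its complexes; the cation's ligand charges sum to -1, so the complex cation is 1+.
A 1:1 salt means the anion carries the equal and opposite charge, 1−.
Anion: ligand charges sum to -4; for the ion to be 1−, Re = +3.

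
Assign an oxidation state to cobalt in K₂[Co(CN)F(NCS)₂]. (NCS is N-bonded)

+2

2 potassium outside the brackets (+1 each) → the complex ion is 2−.
Ligand charges: 2×NCS = -2; 1×CN = -1; 1×F = -1; sum -4.
Co + (-4) = 2− ⇒ Co is +2.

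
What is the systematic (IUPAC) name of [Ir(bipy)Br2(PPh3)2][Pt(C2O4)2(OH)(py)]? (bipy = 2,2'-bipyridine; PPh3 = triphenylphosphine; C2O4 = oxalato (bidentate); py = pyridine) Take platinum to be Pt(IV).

Pt is given as +4; the anion's ligand charges sum to -5, so the complex anion is 1−.
A 1:1 salt means the cation carries the equal and opposite charge, 1+.
Cation: ligand charges sum to -2; for the ion to be 1+, Ir = +3.

(2,2'-bipyridine)dibromobis(triphenylphosphine)iridium(III) hydroxodioxalato(pyridine)platinate(IV)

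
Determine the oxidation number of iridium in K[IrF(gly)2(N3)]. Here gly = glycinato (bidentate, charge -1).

1 potassium outside the brackets (+1 each) → the complex ion is 1−.
Ligand charges: 1×F = -1; 2×gly = -2; 1×N3 = -1; sum -4.
Ir + (-4) = 1− ⇒ Ir is +3.

+3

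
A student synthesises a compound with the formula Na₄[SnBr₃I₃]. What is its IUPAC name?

sodium tribromotriiodostannate(II)

The 4 sodium counter-ions carry a total charge of +4, so each complex ion is 4−.
Ligand charges: 3×iodo (-1 each), 3×bromo (-1 each); total -6. So Sn + (-6) = 4−, giving Sn = +2.
Ligands are named alphabetically: bromo before iodo.
The complex ion is anionic, so tin takes the -ate form stannate(II).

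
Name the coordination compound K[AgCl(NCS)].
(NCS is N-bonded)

The 1 potassium counter-ion carries a total charge of +1, so each complex ion is 1−.
Ligand charges: 1×chloro (-1 each), 1×isothiocyanato (-1 each); total -2. So Ag + (-2) = 1−, giving Ag = +1.
Ligands are named alphabetically: chloro before isothiocyanato.
The complex ion is anionic, so silver takes the -ate form argentate(I).

potassium chloroisothiocyanatoargentate(I)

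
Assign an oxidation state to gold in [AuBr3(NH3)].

No counter-ion: the bracketed complex is neutral.
Ligand charges: 3×Br = -3; 1×NH3 neutral; sum -3.
Au + (-3) = 0 ⇒ Au is +3.

+3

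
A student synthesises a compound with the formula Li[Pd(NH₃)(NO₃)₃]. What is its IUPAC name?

The 1 lithium counter-ion carries a total charge of +1, so each complex ion is 1−.
Ligand charges: 3×nitrato (-1 each), 1×ammine (neutral); total -3. So Pd + (-3) = 1−, giving Pd = +2.
The complex ion is anionic, so palladium takes the -ate form palladate(II).

lithium amminetrinitratopalladate(II)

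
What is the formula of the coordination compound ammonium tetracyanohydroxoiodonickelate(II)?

(NH4)4[Ni(CN)4I(OH)]

Ligands: 1 iodo (I, -1), 1 hydroxo (OH, -1), 4 cyano (CN, -1). Ligand charge sum = -6.
With Ni in oxidation state +2, the complex ion is [Ni...]^4−.
Charge balance with ammonium (+1) requires 1 complex ion per 4 ammonium.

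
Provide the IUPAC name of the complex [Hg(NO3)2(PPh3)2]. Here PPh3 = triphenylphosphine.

There is no counter-ion, so the complex is neutral overall.
Ligand charges: 2×nitrato (-1 each), 2×triphenylphosphine (neutral); total -2. So Hg + (-2) = 0, giving Hg = +2.
Ligands are named alphabetically: nitrato before triphenylphosphine.

dinitratobis(triphenylphosphine)mercury(II)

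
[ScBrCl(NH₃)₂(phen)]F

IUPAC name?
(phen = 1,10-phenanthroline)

diamminebromochloro(1,10-phenanthroline)scandium(III) fluoride

The 1 fluoride counter-ion carries a total charge of -1, so each complex ion is 1+.
Ligand charges: 1×chloro (-1 each), 1×bromo (-1 each), 2×ammine (neutral), 1×1,10-phenanthroline (neutral); total -2. So Sc + (-2) = 1+, giving Sc = +3.
Ligands are named alphabetically: ammine before bromo before chloro before phenanthroline.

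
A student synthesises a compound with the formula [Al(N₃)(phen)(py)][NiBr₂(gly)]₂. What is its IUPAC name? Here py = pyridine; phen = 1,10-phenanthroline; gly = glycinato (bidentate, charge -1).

azido(1,10-phenanthroline)(pyridine)aluminium(III) dibromo(glycinato)nickelate(II)

Both ions are complex: the cation is named first with the plain metal name, the anion second with the -ate form; each ion's ligands are alphabetised independently.
Aluminium is always +3 in its complexes; the cation's ligand charges sum to -1, so the complex cation is 2+.
With 2 anions per cation, each anion must be 2/2 = 1−.
Anion: ligand charges sum to -3; for the ion to be 1−, Ni = +2.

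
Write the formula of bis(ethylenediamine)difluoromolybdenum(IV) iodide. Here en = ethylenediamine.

Ligands: 2 fluoro (F, -1), 2 ethylenediamine (en, neutral). Ligand charge sum = -2.
Charge balance with iodide (-1) requires 1 complex ion per 2 iodide.

[Mo(en)2F2]I2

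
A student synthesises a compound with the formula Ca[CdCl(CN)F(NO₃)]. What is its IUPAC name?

The 1 calcium counter-ion carries a total charge of +2, so each complex ion is 2−.
Ligand charges: 1×chloro (-1 each), 1×cyano (-1 each), 1×fluoro (-1 each), 1×nitrato (-1 each); total -4. So Cd + (-4) = 2−, giving Cd = +2.
The complex ion is anionic, so cadmium takes the -ate form cadmate(II).

calcium chlorocyanofluoronitratocadmate(II)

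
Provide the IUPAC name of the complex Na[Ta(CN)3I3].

sodium tricyanotriiodotantalate(V)

The 1 sodium counter-ion carries a total charge of +1, so each complex ion is 1−.
Ligand charges: 3×cyano (-1 each), 3×iodo (-1 each); total -6. So Ta + (-6) = 1−, giving Ta = +5.
Ligands are named alphabetically: cyano before iodo.
The complex ion is anionic, so tantalum takes the -ate form tantalate(V).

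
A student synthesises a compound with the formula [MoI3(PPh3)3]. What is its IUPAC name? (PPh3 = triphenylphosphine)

triiodotris(triphenylphosphine)molybdenum(III)

There is no counter-ion, so the complex is neutral overall.
Ligand charges: 3×triphenylphosphine (neutral), 3×iodo (-1 each); total -3. So Mo + (-3) = 0, giving Mo = +3.
Ligands are named alphabetically: iodo before triphenylphosphine.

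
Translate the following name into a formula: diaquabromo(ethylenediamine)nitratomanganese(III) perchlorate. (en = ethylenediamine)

[MnBr(en)(H2O)2(NO3)]ClO4

Ligands: 2 aqua (H2O, neutral), 1 bromo (Br, -1), 1 ethylenediamine (en, neutral), 1 nitrato (NO3, -1). Ligand charge sum = -2.
With Mn in oxidation state +3, the complex ion is [Mn...]^1+.
Charge balance with perchlorate (-1) requires 1 complex ion per 1 perchlorate.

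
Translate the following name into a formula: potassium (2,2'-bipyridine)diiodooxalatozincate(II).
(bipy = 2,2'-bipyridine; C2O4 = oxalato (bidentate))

K2[Zn(bipy)(C2O4)I2]

Ligands: 1 2,2'-bipyridine (bipy, neutral), 1 oxalato (C2O4, -2), 2 iodo (I, -1). Ligand charge sum = -4.
Charge balance with potassium (+1) requires 1 complex ion per 2 potassium.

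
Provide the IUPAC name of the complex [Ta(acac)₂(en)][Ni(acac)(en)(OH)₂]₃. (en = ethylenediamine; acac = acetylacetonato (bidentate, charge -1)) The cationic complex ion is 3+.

Both ions are complex: the cation is named first with the plain metal name, the anion second with the -ate form; each ion's ligands are alphabetised independently.
The complex cation is given as 3+; its ligand charges sum to -2, so Ta = +5.
With 3 anions per cation, each anion must be 3/3 = 1−.
Anion: ligand charges sum to -3; for the ion to be 1−, Ni = +2.

bis(acetylacetonato)(ethylenediamine)tantalum(V) (acetylacetonato)(ethylenediamine)dihydroxonickelate(II)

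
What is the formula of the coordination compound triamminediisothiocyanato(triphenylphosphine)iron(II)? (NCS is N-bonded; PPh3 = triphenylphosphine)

[Fe(NCS)2(NH3)3(PPh3)]

Ligands: 3 ammine (NH3, neutral), 2 isothiocyanato (NCS, -1), 1 triphenylphosphine (PPh3, neutral). Ligand charge sum = -2.
With Fe in oxidation state +2, the complex ion is [Fe...].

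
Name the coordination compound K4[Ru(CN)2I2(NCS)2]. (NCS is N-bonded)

potassium dicyanodiiododiisothiocyanatoruthenate(II)

The 4 potassium counter-ions carry a total charge of +4, so each complex ion is 4−.
Ligand charges: 2×cyano (-1 each), 2×isothiocyanato (-1 each), 2×iodo (-1 each); total -6. So Ru + (-6) = 4−, giving Ru = +2.
Ligands are named alphabetically: cyano before iodo before isothiocyanato.
The complex ion is anionic, so ruthenium takes the -ate form ruthenate(II).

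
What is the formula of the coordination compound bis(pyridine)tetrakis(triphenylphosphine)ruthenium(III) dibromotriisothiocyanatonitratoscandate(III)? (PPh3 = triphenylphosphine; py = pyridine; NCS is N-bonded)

[Ru(PPh3)4(py)2][ScBr2(NCS)3(NO3)]

Cation [Ru…]: ligand charges 0, Ru(III) ⇒ ion charge 3+.
Anion [Sc…]: ligand charges -6, Sc(III) ⇒ ion charge 3−.
One 3+ cation balances one 3− anion.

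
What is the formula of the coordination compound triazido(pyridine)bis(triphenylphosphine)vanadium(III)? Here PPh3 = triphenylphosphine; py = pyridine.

Ligands: 2 triphenylphosphine (PPh3, neutral), 3 azido (N3, -1), 1 pyridine (py, neutral). Ligand charge sum = -3.
With V in oxidation state +3, the complex ion is [V...].

[V(N3)3(PPh3)2(py)]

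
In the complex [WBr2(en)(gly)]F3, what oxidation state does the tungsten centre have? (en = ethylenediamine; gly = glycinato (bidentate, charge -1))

3 fluoride outside the brackets (-1 each) → the complex ion is 3+.
Ligand charges: 2×Br = -2; 1×en neutral; 1×gly = -1; sum -3.
W + (-3) = 3+ ⇒ W is +6.

+6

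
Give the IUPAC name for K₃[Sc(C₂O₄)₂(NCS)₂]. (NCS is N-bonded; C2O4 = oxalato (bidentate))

potassium diisothiocyanatodioxalatoscandate(III)

The 3 potassium counter-ions carry a total charge of +3, so each complex ion is 3−.
Ligand charges: 2×isothiocyanato (-1 each), 2×oxalato (-2 each); total -6. So Sc + (-6) = 3−, giving Sc = +3.
The complex ion is anionic, so scandium takes the -ate form scandate(III).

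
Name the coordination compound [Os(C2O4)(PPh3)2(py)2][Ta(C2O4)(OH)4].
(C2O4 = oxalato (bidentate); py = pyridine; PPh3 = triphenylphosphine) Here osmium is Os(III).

oxalatobis(pyridine)bis(triphenylphosphine)osmium(III) tetrahydroxooxalatotantalate(V)

Os is given as +3; the cation's ligand charges sum to -2, so the complex cation is 1+.
A 1:1 salt means the anion carries the equal and opposite charge, 1−.
Anion: ligand charges sum to -6; for the ion to be 1−, Ta = +5.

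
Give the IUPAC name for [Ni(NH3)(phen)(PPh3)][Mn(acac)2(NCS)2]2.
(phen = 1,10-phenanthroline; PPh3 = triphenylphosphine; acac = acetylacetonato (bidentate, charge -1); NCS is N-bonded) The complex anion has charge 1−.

Both ions are complex: the cation is named first with the plain metal name, the anion second with the -ate form; each ion's ligands are alphabetised independently.
The complex anion is given as 1−; its ligand charges sum to -4, so Mn = +3.
With 2 anions per cation, the cation must be 2×1 = 2+.
Cation: ligand charges sum to 0; for the ion to be 2+, Ni = +2.

ammine(1,10-phenanthroline)(triphenylphosphine)nickel(II) bis(acetylacetonato)diisothiocyanatomanganate(III)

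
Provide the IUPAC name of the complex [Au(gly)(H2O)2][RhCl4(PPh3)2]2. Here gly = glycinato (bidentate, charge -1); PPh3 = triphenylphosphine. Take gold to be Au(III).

diaqua(glycinato)gold(III) tetrachlorobis(triphenylphosphine)rhodate(III)

Au is given as +3; the cation's ligand charges sum to -1, so the complex cation is 2+.
With 2 anions per cation, each anion must be 2/2 = 1−.
Anion: ligand charges sum to -4; for the ion to be 1−, Rh = +3.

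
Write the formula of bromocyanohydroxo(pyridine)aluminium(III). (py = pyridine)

[AlBr(CN)(OH)(py)]

Ligands: 1 pyridine (py, neutral), 1 hydroxo (OH, -1), 1 cyano (CN, -1), 1 bromo (Br, -1). Ligand charge sum = -3.
With Al in oxidation state +3, the complex ion is [Al...].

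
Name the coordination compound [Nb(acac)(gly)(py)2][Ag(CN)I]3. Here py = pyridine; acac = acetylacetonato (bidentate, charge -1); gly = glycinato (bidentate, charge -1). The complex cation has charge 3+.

Both ions are complex: the cation is named first with the plain metal name, the anion second with the -ate form; each ion's ligands are alphabetised independently.
The complex cation is given as 3+; its ligand charges sum to -2, so Nb = +5.
With 3 anions per cation, each anion must be 3/3 = 1−.
Anion: ligand charges sum to -2; for the ion to be 1−, Ag = +1.

(acetylacetonato)(glycinato)bis(pyridine)niobium(V) cyanoiodoargentate(I)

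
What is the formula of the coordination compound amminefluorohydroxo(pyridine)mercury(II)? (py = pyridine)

Ligands: 1 hydroxo (OH, -1), 1 pyridine (py, neutral), 1 fluoro (F, -1), 1 ammine (NH3, neutral). Ligand charge sum = -2.
With Hg in oxidation state +2, the complex ion is [Hg...].

[HgF(NH3)(OH)(py)]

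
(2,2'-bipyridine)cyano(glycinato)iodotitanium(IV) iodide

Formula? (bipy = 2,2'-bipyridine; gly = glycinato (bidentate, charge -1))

[Ti(bipy)(CN)(gly)I]I

Ligands: 1 iodo (I, -1), 1 2,2'-bipyridine (bipy, neutral), 1 cyano (CN, -1), 1 glycinato (gly, -1). Ligand charge sum = -3.
Charge balance with iodide (-1) requires 1 complex ion per 1 iodide.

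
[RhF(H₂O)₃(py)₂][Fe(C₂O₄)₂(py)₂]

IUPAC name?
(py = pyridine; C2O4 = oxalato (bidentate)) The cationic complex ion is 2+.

The complex cation is given as 2+; its ligand charges sum to -1, so Rh = +3.
A 1:1 salt means the anion carries the equal and opposite charge, 2−.
Anion: ligand charges sum to -4; for the ion to be 2−, Fe = +2.

triaquafluorobis(pyridine)rhodium(III) dioxalatobis(pyridine)ferrate(II)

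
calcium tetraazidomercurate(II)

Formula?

Ligands: 4 azido (N3, -1). Ligand charge sum = -4.
With Hg in oxidation state +2, the complex ion is [Hg...]^2−.
Charge balance with calcium (+2) requires 1 complex ion per 1 calcium.

Ca[Hg(N3)4]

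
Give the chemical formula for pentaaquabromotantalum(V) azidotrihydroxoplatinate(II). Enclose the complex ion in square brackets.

[TaBr(H2O)5][Pt(N3)(OH)3]2

Cation [Ta…]: ligand charges -1, Ta(V) ⇒ ion charge 4+.
Anion [Pt…]: ligand charges -4, Pt(II) ⇒ ion charge 2−.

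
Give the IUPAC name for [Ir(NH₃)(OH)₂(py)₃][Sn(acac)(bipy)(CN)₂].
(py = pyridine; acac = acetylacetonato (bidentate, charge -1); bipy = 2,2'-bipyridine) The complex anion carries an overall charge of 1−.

amminedihydroxotris(pyridine)iridium(III) (acetylacetonato)(2,2'-bipyridine)dicyanostannate(II)

Both ions are complex: the cation is named first with the plain metal name, the anion second with the -ate form; each ion's ligands are alphabetised independently.
The complex anion is given as 1−; its ligand charges sum to -3, so Sn = +2.
A 1:1 salt means the cation carries the equal and opposite charge, 1+.
Cation: ligand charges sum to -2; for the ion to be 1+, Ir = +3.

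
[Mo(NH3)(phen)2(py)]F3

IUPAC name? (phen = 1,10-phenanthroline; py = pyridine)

The 3 fluoride counter-ions carry a total charge of -3, so each complex ion is 3+.
Ligand charges: 2×1,10-phenanthroline (neutral), 1×pyridine (neutral), 1×ammine (neutral); total 0. So Mo + (0) = 3+, giving Mo = +3.
Ligands are named alphabetically: ammine before phenanthroline before pyridine.

amminebis(1,10-phenanthroline)(pyridine)molybdenum(III) fluoride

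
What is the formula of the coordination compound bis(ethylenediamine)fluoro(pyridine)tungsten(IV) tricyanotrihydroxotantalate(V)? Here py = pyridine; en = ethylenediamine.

[W(en)2F(py)][Ta(CN)3(OH)3]3

Cation [W…]: ligand charges -1, W(IV) ⇒ ion charge 3+.
Anion [Ta…]: ligand charges -6, Ta(V) ⇒ ion charge 1−.
One 3+ cation requires 3 of the 1− anion.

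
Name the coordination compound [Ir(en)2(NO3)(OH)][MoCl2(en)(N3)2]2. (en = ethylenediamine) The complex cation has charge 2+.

Both ions are complex: the cation is named first with the plain metal name, the anion second with the -ate form; each ion's ligands are alphabetised independently.
The complex cation is given as 2+; its ligand charges sum to -2, so Ir = +4.
With 2 anions per cation, each anion must be 2/2 = 1−.
Anion: ligand charges sum to -4; for the ion to be 1−, Mo = +3.

bis(ethylenediamine)hydroxonitratoiridium(IV) diazidodichloro(ethylenediamine)molybdate(III)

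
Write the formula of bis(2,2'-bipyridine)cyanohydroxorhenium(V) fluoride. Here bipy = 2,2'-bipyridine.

Ligands: 2 2,2'-bipyridine (bipy, neutral), 1 cyano (CN, -1), 1 hydroxo (OH, -1). Ligand charge sum = -2.
With Re in oxidation state +5, the complex ion is [Re...]^3+.
Charge balance with fluoride (-1) requires 1 complex ion per 3 fluoride.

[Re(bipy)2(CN)(OH)]F3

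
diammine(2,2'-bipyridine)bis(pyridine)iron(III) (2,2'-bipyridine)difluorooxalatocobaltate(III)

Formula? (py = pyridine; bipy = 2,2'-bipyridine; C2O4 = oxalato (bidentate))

Cation [Fe…]: ligand charges 0, Fe(III) ⇒ ion charge 3+.
Anion [Co…]: ligand charges -4, Co(III) ⇒ ion charge 1−.
One 3+ cation requires 3 of the 1− anion.

[Fe(bipy)(NH3)2(py)2][Co(bipy)(C2O4)F2]3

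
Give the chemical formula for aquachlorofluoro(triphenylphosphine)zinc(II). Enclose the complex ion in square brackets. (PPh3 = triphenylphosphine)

Ligands: 1 chloro (Cl, -1), 1 triphenylphosphine (PPh3, neutral), 1 fluoro (F, -1), 1 aqua (H2O, neutral). Ligand charge sum = -2.
With Zn in oxidation state +2, the complex ion is [Zn...].

[ZnClF(H2O)(PPh3)]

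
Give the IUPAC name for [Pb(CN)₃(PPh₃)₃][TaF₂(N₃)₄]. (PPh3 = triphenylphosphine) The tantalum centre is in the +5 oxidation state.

Ta is given as +5; the anion's ligand charges sum to -6, so the complex anion is 1−.
A 1:1 salt means the cation carries the equal and opposite charge, 1+.
Cation: ligand charges sum to -3; for the ion to be 1+, Pb = +4.

tricyanotris(triphenylphosphine)lead(IV) tetraazidodifluorotantalate(V)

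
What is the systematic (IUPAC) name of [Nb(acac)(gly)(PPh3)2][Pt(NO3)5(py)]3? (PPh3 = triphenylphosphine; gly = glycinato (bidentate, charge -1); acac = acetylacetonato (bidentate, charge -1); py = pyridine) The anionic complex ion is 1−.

The complex anion is given as 1−; its ligand charges sum to -5, so Pt = +4.
With 3 anions per cation, the cation must be 3×1 = 3+.
Cation: ligand charges sum to -2; for the ion to be 3+, Nb = +5.

(acetylacetonato)(glycinato)bis(triphenylphosphine)niobium(V) pentanitrato(pyridine)platinate(IV)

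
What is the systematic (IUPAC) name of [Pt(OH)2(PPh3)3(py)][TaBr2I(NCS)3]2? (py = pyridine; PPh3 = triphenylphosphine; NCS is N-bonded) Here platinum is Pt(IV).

dihydroxo(pyridine)tris(triphenylphosphine)platinum(IV) dibromoiodotriisothiocyanatotantalate(V)

Both ions are complex: the cation is named first with the plain metal name, the anion second with the -ate form; each ion's ligands are alphabetised independently.
Pt is given as +4; the cation's ligand charges sum to -2, so the complex cation is 2+.
With 2 anions per cation, each anion must be 2/2 = 1−.
Anion: ligand charges sum to -6; for the ion to be 1−, Ta = +5.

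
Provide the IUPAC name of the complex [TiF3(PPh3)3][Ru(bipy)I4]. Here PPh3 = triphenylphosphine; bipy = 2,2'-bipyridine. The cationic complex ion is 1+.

trifluorotris(triphenylphosphine)titanium(IV) (2,2'-bipyridine)tetraiodoruthenate(III)

The complex cation is given as 1+; its ligand charges sum to -3, so Ti = +4.
A 1:1 salt means the anion carries the equal and opposite charge, 1−.
Anion: ligand charges sum to -4; for the ion to be 1−, Ru = +3.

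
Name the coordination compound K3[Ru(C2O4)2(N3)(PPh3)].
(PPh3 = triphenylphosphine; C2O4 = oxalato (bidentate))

potassium azidodioxalato(triphenylphosphine)ruthenate(II)

The 3 potassium counter-ions carry a total charge of +3, so each complex ion is 3−.
Ligand charges: 1×triphenylphosphine (neutral), 2×oxalato (-2 each), 1×azido (-1 each); total -5. So Ru + (-5) = 3−, giving Ru = +2.
Ligands are named alphabetically: azido before oxalato before triphenylphosphine.
The complex ion is anionic, so ruthenium takes the -ate form ruthenate(II).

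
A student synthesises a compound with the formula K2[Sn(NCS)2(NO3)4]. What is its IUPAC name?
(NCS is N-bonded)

potassium diisothiocyanatotetranitratostannate(IV)

The 2 potassium counter-ions carry a total charge of +2, so each complex ion is 2−.
Ligand charges: 4×nitrato (-1 each), 2×isothiocyanato (-1 each); total -6. So Sn + (-6) = 2−, giving Sn = +4.
Ligands are named alphabetically: isothiocyanato before nitrato.
The complex ion is anionic, so tin takes the -ate form stannate(IV).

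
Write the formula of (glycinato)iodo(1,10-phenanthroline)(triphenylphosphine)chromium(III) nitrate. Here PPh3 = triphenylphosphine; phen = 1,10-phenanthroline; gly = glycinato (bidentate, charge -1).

[Cr(gly)I(phen)(PPh3)]NO3

Ligands: 1 triphenylphosphine (PPh3, neutral), 1 1,10-phenanthroline (phen, neutral), 1 glycinato (gly, -1), 1 iodo (I, -1). Ligand charge sum = -2.
With Cr in oxidation state +3, the complex ion is [Cr...]^1+.
Charge balance with nitrate (-1) requires 1 complex ion per 1 nitrate.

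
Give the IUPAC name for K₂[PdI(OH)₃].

The 2 potassium counter-ions carry a total charge of +2, so each complex ion is 2−.
Ligand charges: 1×iodo (-1 each), 3×hydroxo (-1 each); total -4. So Pd + (-4) = 2−, giving Pd = +2.
Ligands are named alphabetically: hydroxo before iodo.
The complex ion is anionic, so palladium takes the -ate form palladate(II).

potassium trihydroxoiodopalladate(II)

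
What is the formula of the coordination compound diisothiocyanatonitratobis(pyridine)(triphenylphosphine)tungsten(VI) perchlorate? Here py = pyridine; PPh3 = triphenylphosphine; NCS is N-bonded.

[W(NCS)2(NO3)(PPh3)(py)2](ClO4)3

Ligands: 2 pyridine (py, neutral), 1 triphenylphosphine (PPh3, neutral), 2 isothiocyanato (NCS, -1), 1 nitrato (NO3, -1). Ligand charge sum = -3.
Charge balance with perchlorate (-1) requires 1 complex ion per 3 perchlorate.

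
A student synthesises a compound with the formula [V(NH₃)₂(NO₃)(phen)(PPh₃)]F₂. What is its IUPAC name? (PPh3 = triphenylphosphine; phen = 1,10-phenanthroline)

The 2 fluoride counter-ions carry a total charge of -2, so each complex ion is 2+.
Ligand charges: 1×triphenylphosphine (neutral), 1×nitrato (-1 each), 2×ammine (neutral), 1×1,10-phenanthroline (neutral); total -1. So V + (-1) = 2+, giving V = +3.
Ligands are named alphabetically: ammine before nitrato before phenanthroline before triphenylphosphine.

diamminenitrato(1,10-phenanthroline)(triphenylphosphine)vanadium(III) fluoride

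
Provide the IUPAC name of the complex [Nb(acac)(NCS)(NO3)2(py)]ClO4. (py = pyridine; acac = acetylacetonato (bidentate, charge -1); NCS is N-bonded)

The 1 perchlorate counter-ion carries a total charge of -1, so each complex ion is 1+.
Ligand charges: 1×pyridine (neutral), 2×nitrato (-1 each), 1×acetylacetonato (-1 each), 1×isothiocyanato (-1 each); total -4. So Nb + (-4) = 1+, giving Nb = +5.
Ligands are named alphabetically: acetylacetonato before isothiocyanato before nitrato before pyridine.

(acetylacetonato)isothiocyanatodinitrato(pyridine)niobium(V) perchlorate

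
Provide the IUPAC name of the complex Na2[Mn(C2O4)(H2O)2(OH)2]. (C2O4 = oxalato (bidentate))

The 2 sodium counter-ions carry a total charge of +2, so each complex ion is 2−.
Ligand charges: 2×aqua (neutral), 2×hydroxo (-1 each), 1×oxalato (-2 each); total -4. So Mn + (-4) = 2−, giving Mn = +2.
Ligands are named alphabetically: aqua before hydroxo before oxalato.
The complex ion is anionic, so manganese takes the -ate form manganate(II).

sodium diaquadihydroxooxalatomanganate(II)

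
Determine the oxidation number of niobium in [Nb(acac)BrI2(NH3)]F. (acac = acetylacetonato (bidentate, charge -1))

1 fluoride outside the brackets (-1 each) → the complex ion is 1+.
Ligand charges: 2×I = -2; 1×acac = -1; 1×Br = -1; 1×NH3 neutral; sum -4.
Nb + (-4) = 1+ ⇒ Nb is +5.

+5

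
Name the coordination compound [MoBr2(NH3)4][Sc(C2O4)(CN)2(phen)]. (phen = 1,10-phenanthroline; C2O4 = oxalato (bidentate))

Scandium is always +3 in its complexes; the anion's ligand charges sum to -4, so the complex anion is 1−.
A 1:1 salt means the cation carries the equal and opposite charge, 1+.
Cation: ligand charges sum to -2; for the ion to be 1+, Mo = +3.

tetraamminedibromomolybdenum(III) dicyanooxalato(1,10-phenanthroline)scandate(III)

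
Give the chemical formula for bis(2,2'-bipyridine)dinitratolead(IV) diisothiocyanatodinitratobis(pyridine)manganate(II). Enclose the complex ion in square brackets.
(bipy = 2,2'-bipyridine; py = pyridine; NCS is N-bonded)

Cation [Pb…]: ligand charges -2, Pb(IV) ⇒ ion charge 2+.
Anion [Mn…]: ligand charges -4, Mn(II) ⇒ ion charge 2−.
One 2+ cation balances one 2− anion.

[Pb(bipy)2(NO3)2][Mn(NCS)2(NO3)2(py)2]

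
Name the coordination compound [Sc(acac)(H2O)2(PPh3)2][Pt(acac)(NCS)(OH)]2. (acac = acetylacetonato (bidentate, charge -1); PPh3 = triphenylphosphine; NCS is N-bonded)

(acetylacetonato)diaquabis(triphenylphosphine)scandium(III) (acetylacetonato)hydroxoisothiocyanatoplatinate(II)

Both ions are complex: the cation is named first with the plain metal name, the anion second with the -ate form; each ion's ligands are alphabetised independently.
Scandium is always +3 in its complexes; the cation's ligand charges sum to -1, so the complex cation is 2+.
With 2 anions per cation, each anion must be 2/2 = 1−.
Anion: ligand charges sum to -3; for the ion to be 1−, Pt = +2.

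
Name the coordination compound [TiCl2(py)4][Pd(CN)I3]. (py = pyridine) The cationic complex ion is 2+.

dichlorotetrakis(pyridine)titanium(IV) cyanotriiodopalladate(II)

The complex cation is given as 2+; its ligand charges sum to -2, so Ti = +4.
A 1:1 salt means the anion carries the equal and opposite charge, 2−.
Anion: ligand charges sum to -4; for the ion to be 2−, Pd = +2.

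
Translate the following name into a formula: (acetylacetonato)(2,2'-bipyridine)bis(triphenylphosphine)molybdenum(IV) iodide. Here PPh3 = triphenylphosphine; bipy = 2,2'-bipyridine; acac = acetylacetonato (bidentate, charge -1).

Ligands: 2 triphenylphosphine (PPh3, neutral), 1 2,2'-bipyridine (bipy, neutral), 1 acetylacetonato (acac, -1). Ligand charge sum = -1.
Charge balance with iodide (-1) requires 1 complex ion per 3 iodide.

[Mo(acac)(bipy)(PPh3)2]I3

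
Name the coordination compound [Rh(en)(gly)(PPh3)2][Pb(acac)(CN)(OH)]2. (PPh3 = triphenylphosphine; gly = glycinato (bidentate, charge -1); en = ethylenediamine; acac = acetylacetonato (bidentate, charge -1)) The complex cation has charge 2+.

(ethylenediamine)(glycinato)bis(triphenylphosphine)rhodium(III) (acetylacetonato)cyanohydroxoplumbate(II)

The complex cation is given as 2+; its ligand charges sum to -1, so Rh = +3.
With 2 anions per cation, each anion must be 2/2 = 1−.
Anion: ligand charges sum to -3; for the ion to be 1−, Pb = +2.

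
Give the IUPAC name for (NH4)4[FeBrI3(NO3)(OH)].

ammonium bromohydroxotriiodonitratoferrate(II)

The 4 ammonium counter-ions carry a total charge of +4, so each complex ion is 4−.
Ligand charges: 1×bromo (-1 each), 1×nitrato (-1 each), 1×hydroxo (-1 each), 3×iodo (-1 each); total -6. So Fe + (-6) = 4−, giving Fe = +2.
The complex ion is anionic, so iron takes the -ate form ferrate(II).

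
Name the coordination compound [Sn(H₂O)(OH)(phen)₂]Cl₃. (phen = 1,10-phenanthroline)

The 3 chloride counter-ions carry a total charge of -3, so each complex ion is 3+.
Ligand charges: 1×aqua (neutral), 2×1,10-phenanthroline (neutral), 1×hydroxo (-1 each); total -1. So Sn + (-1) = 3+, giving Sn = +4.
Ligands are named alphabetically: aqua before hydroxo before phenanthroline.

aquahydroxobis(1,10-phenanthroline)tin(IV) chloride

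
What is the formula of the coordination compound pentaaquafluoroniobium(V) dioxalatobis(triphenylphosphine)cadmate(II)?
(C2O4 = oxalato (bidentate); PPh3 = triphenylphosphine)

[NbF(H2O)5][Cd(C2O4)2(PPh3)2]2

Cation [Nb…]: ligand charges -1, Nb(V) ⇒ ion charge 4+.
Anion [Cd…]: ligand charges -4, Cd(II) ⇒ ion charge 2−.
One 4+ cation requires 2 of the 2− anion.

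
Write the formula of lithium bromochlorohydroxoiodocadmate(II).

Li2[CdBrClI(OH)]

Ligands: 1 bromo (Br, -1), 1 hydroxo (OH, -1), 1 chloro (Cl, -1), 1 iodo (I, -1). Ligand charge sum = -4.
With Cd in oxidation state +2, the complex ion is [Cd...]^2−.
Charge balance with lithium (+1) requires 1 complex ion per 2 lithium.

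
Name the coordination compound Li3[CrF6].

The 3 lithium counter-ions carry a total charge of +3, so each complex ion is 3−.
Ligand charges: 6×fluoro (-1 each); total -6. So Cr + (-6) = 3−, giving Cr = +3.
The complex ion is anionic, so chromium takes the -ate form chromate(III).

lithium hexafluorochromate(III)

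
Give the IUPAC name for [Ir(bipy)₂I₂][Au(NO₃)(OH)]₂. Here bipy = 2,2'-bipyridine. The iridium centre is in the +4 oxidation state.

bis(2,2'-bipyridine)diiodoiridium(IV) hydroxonitratoaurate(I)

Both ions are complex: the cation is named first with the plain metal name, the anion second with the -ate form; each ion's ligands are alphabetised independently.
Ir is given as +4; the cation's ligand charges sum to -2, so the complex cation is 2+.
With 2 anions per cation, each anion must be 2/2 = 1−.
Anion: ligand charges sum to -2; for the ion to be 1−, Au = +1.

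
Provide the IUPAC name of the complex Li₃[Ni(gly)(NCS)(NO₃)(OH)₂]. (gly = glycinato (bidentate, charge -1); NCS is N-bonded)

lithium (glycinato)dihydroxoisothiocyanatonitratonickelate(II)

The 3 lithium counter-ions carry a total charge of +3, so each complex ion is 3−.
Ligand charges: 1×glycinato (-1 each), 1×nitrato (-1 each), 1×isothiocyanato (-1 each), 2×hydroxo (-1 each); total -5. So Ni + (-5) = 3−, giving Ni = +2.
Ligands are named alphabetically: glycinato before hydroxo before isothiocyanato before nitrato.
The complex ion is anionic, so nickel takes the -ate form nickelate(II).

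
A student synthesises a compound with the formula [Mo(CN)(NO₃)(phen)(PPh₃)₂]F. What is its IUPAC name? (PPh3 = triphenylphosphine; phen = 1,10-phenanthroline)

The 1 fluoride counter-ion carries a total charge of -1, so each complex ion is 1+.
Ligand charges: 1×nitrato (-1 each), 2×triphenylphosphine (neutral), 1×1,10-phenanthroline (neutral), 1×cyano (-1 each); total -2. So Mo + (-2) = 1+, giving Mo = +3.
Ligands are named alphabetically: cyano before nitrato before phenanthroline before triphenylphosphine.

cyanonitrato(1,10-phenanthroline)bis(triphenylphosphine)molybdenum(III) fluoride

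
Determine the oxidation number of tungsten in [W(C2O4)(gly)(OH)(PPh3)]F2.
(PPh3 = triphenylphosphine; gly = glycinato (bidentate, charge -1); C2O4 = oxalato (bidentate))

2 fluoride outside the brackets (-1 each) → the complex ion is 2+.
Ligand charges: 1×PPh3 neutral; 1×OH = -1; 1×gly = -1; 1×C2O4 = -2; sum -4.
W + (-4) = 2+ ⇒ W is +6.

+6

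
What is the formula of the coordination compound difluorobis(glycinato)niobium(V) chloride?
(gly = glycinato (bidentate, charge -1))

Ligands: 2 fluoro (F, -1), 2 glycinato (gly, -1). Ligand charge sum = -4.
Charge balance with chloride (-1) requires 1 complex ion per 1 chloride.

[NbF2(gly)2]Cl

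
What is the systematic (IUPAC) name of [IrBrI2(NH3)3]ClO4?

triamminebromodiiodoiridium(IV) perchlorate

The 1 perchlorate counter-ion carries a total charge of -1, so each complex ion is 1+.
Ligand charges: 3×ammine (neutral), 2×iodo (-1 each), 1×bromo (-1 each); total -3. So Ir + (-3) = 1+, giving Ir = +4.
Ligands are named alphabetically: ammine before bromo before iodo.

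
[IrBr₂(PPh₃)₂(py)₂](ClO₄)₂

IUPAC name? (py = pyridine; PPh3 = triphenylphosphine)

The 2 perchlorate counter-ions carry a total charge of -2, so each complex ion is 2+.
Ligand charges: 2×bromo (-1 each), 2×pyridine (neutral), 2×triphenylphosphine (neutral); total -2. So Ir + (-2) = 2+, giving Ir = +4.
Ligands are named alphabetically: bromo before pyridine before triphenylphosphine.

dibromobis(pyridine)bis(triphenylphosphine)iridium(IV) perchlorate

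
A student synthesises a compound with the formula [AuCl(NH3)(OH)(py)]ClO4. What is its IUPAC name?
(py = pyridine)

amminechlorohydroxo(pyridine)gold(III) perchlorate

The 1 perchlorate counter-ion carries a total charge of -1, so each complex ion is 1+.
Ligand charges: 1×hydroxo (-1 each), 1×chloro (-1 each), 1×ammine (neutral), 1×pyridine (neutral); total -2. So Au + (-2) = 1+, giving Au = +3.
Ligands are named alphabetically: ammine before chloro before hydroxo before pyridine.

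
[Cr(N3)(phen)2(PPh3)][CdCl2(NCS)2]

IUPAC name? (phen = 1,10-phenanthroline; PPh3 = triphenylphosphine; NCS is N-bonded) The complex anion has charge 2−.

The complex anion is given as 2−; its ligand charges sum to -4, so Cd = +2.
A 1:1 salt means the cation carries the equal and opposite charge, 2+.
Cation: ligand charges sum to -1; for the ion to be 2+, Cr = +3.

azidobis(1,10-phenanthroline)(triphenylphosphine)chromium(III) dichlorodiisothiocyanatocadmate(II)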